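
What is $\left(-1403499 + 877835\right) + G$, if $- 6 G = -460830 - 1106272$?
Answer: $- \frac{793441}{3} \approx -2.6448 \cdot 10^{5}$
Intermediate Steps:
$G = \frac{783551}{3}$ ($G = - \frac{-460830 - 1106272}{6} = \left(- \frac{1}{6}\right) \left(-1567102\right) = \frac{783551}{3} \approx 2.6118 \cdot 10^{5}$)
$\left(-1403499 + 877835\right) + G = \left(-1403499 + 877835\right) + \frac{783551}{3} = -525664 + \frac{783551}{3} = - \frac{793441}{3}$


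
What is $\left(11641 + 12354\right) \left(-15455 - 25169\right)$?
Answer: $-974772880$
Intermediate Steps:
$\left(11641 + 12354\right) \left(-15455 - 25169\right) = 23995 \left(-40624\right) = -974772880$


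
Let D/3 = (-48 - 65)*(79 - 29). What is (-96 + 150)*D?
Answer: -915300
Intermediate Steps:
D = -16950 (D = 3*((-48 - 65)*(79 - 29)) = 3*(-113*50) = 3*(-5650) = -16950)
(-96 + 150)*D = (-96 + 150)*(-16950) = 54*(-16950) = -915300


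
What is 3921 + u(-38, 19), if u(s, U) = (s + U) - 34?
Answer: 3868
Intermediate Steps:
u(s, U) = -34 + U + s (u(s, U) = (U + s) - 34 = -34 + U + s)
3921 + u(-38, 19) = 3921 + (-34 + 19 - 38) = 3921 - 53 = 3868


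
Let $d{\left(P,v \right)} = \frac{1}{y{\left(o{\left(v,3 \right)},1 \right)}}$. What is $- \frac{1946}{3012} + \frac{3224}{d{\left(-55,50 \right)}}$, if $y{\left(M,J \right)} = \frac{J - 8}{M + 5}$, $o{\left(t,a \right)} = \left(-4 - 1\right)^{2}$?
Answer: $- \frac{1889811}{2510} \approx -752.91$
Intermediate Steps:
$o{\left(t,a \right)} = 25$ ($o{\left(t,a \right)} = \left(-5\right)^{2} = 25$)
$y{\left(M,J \right)} = \frac{-8 + J}{5 + M}$
$d{\left(P,v \right)} = - \frac{30}{7}$ ($d{\left(P,v \right)} = \frac{1}{\frac{1}{5 + 25} \left(-8 + 1\right)} = \frac{1}{\frac{1}{30} \left(-7\right)} = \frac{1}{- \frac{7}{30}} = - \frac{30}{7}$)
$- \frac{1946}{3012} + \frac{3224}{d{\left(-55,50 \right)}} = - \frac{1946}{3012} + \frac{3224}{- \frac{30}{7}} = \left(-1946\right) \frac{1}{3012} + 3224 \left(- \frac{7}{30}\right) = - \frac{973}{1506} - \frac{11284}{15} = - \frac{1889811}{2510}$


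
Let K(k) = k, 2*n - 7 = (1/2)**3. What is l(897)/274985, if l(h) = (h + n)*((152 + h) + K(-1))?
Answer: 1887579/549970 ≈ 3.4321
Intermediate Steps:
n = 57/16 (n = 7/2 + (1/2)**3/2 = 7/2 + (1/2)*(1/8) = 7/2 + 1/16 = 57/16 ≈ 3.5625)
l(h) = (151 + h)*(57/16 + h) (l(h) = (h + 57/16)*((152 + h) - 1) = (57/16 + h)*(151 + h) = (151 + h)*(57/16 + h))
l(897)/274985 = (8607/16 + 897**2 + (2473/16)*897)/274985 = (8607/16 + 804609 + 2218281/16)*(1/274985) = (1887579/2)*(1/274985) = 1887579/549970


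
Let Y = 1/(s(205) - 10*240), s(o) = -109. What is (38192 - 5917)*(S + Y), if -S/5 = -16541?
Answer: 6697283390100/2509 ≈ 2.6693e+9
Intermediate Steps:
S = 82705 (S = -5*(-16541) = 82705)
Y = -1/2509 (Y = 1/(-109 - 10*240) = 1/(-109 - 2400) = 1/(-2509) = -1/2509 ≈ -0.00039857)
(38192 - 5917)*(S + Y) = (38192 - 5917)*(82705 - 1/2509) = 32275*(207506844/2509) = 6697283390100/2509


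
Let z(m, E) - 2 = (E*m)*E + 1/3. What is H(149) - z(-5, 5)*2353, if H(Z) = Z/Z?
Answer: 865907/3 ≈ 2.8864e+5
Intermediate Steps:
z(m, E) = 7/3 + m*E² (z(m, E) = 2 + ((E*m)*E + 1/3) = 2 + (m*E² + ⅓) = 2 + (⅓ + m*E²) = 7/3 + m*E²)
H(Z) = 1
H(149) - z(-5, 5)*2353 = 1 - (7/3 - 5*5²)*2353 = 1 - (7/3 - 5*25)*2353 = 1 - (7/3 - 125)*2353 = 1 - (-368)*2353/3 = 1 - 1*(-865904/3) = 1 + 865904/3 = 865907/3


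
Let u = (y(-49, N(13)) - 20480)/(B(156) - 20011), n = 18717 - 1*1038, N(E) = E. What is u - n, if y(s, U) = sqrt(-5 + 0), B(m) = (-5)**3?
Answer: -44495483/2517 - I*sqrt(5)/20136 ≈ -17678.0 - 0.00011105*I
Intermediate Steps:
B(m) = -125
n = 17679 (n = 18717 - 1038 = 17679)
y(s, U) = I*sqrt(5) (y(s, U) = sqrt(-5) = I*sqrt(5))
u = 2560/2517 - I*sqrt(5)/20136 (u = (I*sqrt(5) - 20480)/(-125 - 20011) = (-20480 + I*sqrt(5))/(-20136) = (-20480 + I*sqrt(5))*(-1/20136) = 2560/2517 - I*sqrt(5)/20136 ≈ 1.0171 - 0.00011105*I)
u - n = (2560/2517 - I*sqrt(5)/20136) - 1*17679 = (2560/2517 - I*sqrt(5)/20136) - 17679 = -44495483/2517 - I*sqrt(5)/20136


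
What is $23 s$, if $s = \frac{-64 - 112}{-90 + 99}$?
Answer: $- \frac{4048}{9} \approx -449.78$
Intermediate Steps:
$s = - \frac{176}{9} \approx -19.556$
$23 s = 23 \left(- \frac{176}{9}\right) = - \frac{4048}{9}$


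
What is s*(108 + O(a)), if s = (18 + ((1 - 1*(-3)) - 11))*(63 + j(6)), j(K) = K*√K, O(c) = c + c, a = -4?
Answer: 69300 + 6600*√6 ≈ 85467.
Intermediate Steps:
O(c) = 2*c
j(K) = K^(3/2)
s = 693 + 66*√6 (s = (18 + ((1 - 1*(-3)) - 11))*(63 + 6^(3/2)) = (18 + ((1 + 3) - 11))*(63 + 6*√6) = (18 + (4 - 11))*(63 + 6*√6) = (18 - 7)*(63 + 6*√6) = 11*(63 + 6*√6) = 693 + 66*√6 ≈ 854.67)
s*(108 + O(a)) = (693 + 66*√6)*(108 + 2*(-4)) = (693 + 66*√6)*(108 - 8) = (693 + 66*√6)*100 = 69300 + 6600*√6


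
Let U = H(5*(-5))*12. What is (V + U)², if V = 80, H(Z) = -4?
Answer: 1024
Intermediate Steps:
U = -48 (U = -4*12 = -48)
(V + U)² = (80 - 48)² = 32² = 1024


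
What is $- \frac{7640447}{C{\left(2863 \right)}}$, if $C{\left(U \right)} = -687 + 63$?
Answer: $\frac{7640447}{624} \approx 12244.0$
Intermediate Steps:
$C{\left(U \right)} = -624$
$- \frac{7640447}{C{\left(2863 \right)}} = - \frac{7640447}{-624} = \left(-7640447\right) \left(- \frac{1}{624}\right) = \frac{7640447}{624}$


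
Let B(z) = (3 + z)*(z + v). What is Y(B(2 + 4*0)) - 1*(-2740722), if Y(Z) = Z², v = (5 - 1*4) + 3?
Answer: 2741622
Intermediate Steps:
v = 4 (v = (5 - 4) + 3 = 1 + 3 = 4)
B(z) = (3 + z)*(4 + z) (B(z) = (3 + z)*(z + 4) = (3 + z)*(4 + z))
Y(B(2 + 4*0)) - 1*(-2740722) = (12 + (2 + 4*0)² + 7*(2 + 4*0))² - 1*(-2740722) = (12 + (2 + 0)² + 7*(2 + 0))² + 2740722 = (12 + 2² + 7*2)² + 2740722 = (12 + 4 + 14)² + 2740722 = 30² + 2740722 = 900 + 2740722 = 2741622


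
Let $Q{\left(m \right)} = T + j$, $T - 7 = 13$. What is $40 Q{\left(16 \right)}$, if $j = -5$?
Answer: $600$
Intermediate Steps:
$T = 20$ ($T = 7 + 13 = 20$)
$Q{\left(m \right)} = 15$ ($Q{\left(m \right)} = 20 - 5 = 15$)
$40 Q{\left(16 \right)} = 40 \cdot 15 = 600$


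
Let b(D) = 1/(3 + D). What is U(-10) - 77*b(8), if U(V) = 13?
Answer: 6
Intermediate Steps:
U(-10) - 77*b(8) = 13 - 77/(3 + 8) = 13 - 77/11 = 13 - 77*1/11 = 13 - 7 = 6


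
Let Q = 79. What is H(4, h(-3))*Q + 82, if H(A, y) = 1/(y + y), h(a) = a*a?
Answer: 1555/18 ≈ 86.389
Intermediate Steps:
h(a) = a²
H(A, y) = 1/(2*y)
H(4, h(-3))*Q + 82 = (1/(2*((-3)²)))*79 + 82 = ((½)/9)*79 + 82 = ((½)*(⅑))*79 + 82 = (1/18)*79 + 82 = 79/18 + 82 = 1555/18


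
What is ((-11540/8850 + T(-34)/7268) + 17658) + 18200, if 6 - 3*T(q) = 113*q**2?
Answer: 38433031613/1072030 ≈ 35851.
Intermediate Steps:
T(q) = 2 - 113*q**2/3
((-11540/8850 + T(-34)/7268) + 17658) + 18200 = ((-11540/8850 + (2 - 113/3*(-34)**2)/7268) + 17658) + 18200 = ((-11540*1/8850 + (2 - 113/3*1156)*(1/7268)) + 17658) + 18200 = ((-1154/885 + (2 - 130628/3)*(1/7268)) + 17658) + 18200 = ((-1154/885 - 130622/3*1/7268) + 17658) + 18200 = ((-1154/885 - 65311/10902) + 17658) + 18200 = (-7820127/1072030 + 17658) + 18200 = 18922085613/1072030 + 18200 = 38433031613/1072030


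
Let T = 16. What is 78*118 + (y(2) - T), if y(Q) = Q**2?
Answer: 9192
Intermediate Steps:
78*118 + (y(2) - T) = 78*118 + (2**2 - 1*16) = 9204 + (4 - 16) = 9204 - 12 = 9192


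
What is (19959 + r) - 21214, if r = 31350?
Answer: 30095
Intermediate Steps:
(19959 + r) - 21214 = (19959 + 31350) - 21214 = 51309 - 21214 = 30095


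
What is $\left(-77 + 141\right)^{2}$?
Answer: $4096$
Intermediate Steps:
$\left(-77 + 141\right)^{2} = 64^{2} = 4096$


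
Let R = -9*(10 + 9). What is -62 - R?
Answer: 109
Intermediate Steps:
R = -171 (R = -9*19 = -171)
-62 - R = -62 - 1*(-171) = -62 + 171 = 109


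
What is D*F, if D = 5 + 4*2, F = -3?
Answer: -39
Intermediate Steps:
D = 13 (D = 5 + 8 = 13)
D*F = 13*(-3) = -39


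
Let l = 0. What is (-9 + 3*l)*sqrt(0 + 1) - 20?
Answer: -29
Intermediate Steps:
(-9 + 3*l)*sqrt(0 + 1) - 20 = (-9 + 3*0)*sqrt(0 + 1) - 20 = (-9 + 0)*sqrt(1) - 20 = -9*1 - 20 = -9 - 20 = -29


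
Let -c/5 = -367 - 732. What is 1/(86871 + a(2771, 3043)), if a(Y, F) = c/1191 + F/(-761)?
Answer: 906351/78736175203 ≈ 1.1511e-5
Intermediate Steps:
c = 5495 (c = -5*(-367 - 732) = -5*(-1099) = 5495)
a(Y, F) = 5495/1191 - F/761 (a(Y, F) = 5495/1191 + F/(-761) = 5495*(1/1191) + F*(-1/761) = 5495/1191 - F/761)
1/(86871 + a(2771, 3043)) = 1/(86871 + (5495/1191 - 1/761*3043)) = 1/(86871 + (5495/1191 - 3043/761)) = 1/(86871 + 557482/906351) = 1/(78736175203/906351) = 906351/78736175203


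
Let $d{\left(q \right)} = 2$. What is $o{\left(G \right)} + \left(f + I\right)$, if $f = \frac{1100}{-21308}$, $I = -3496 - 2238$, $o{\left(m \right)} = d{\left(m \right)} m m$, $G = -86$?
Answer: $\frac{48251691}{5327} \approx 9058.0$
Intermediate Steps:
$o{\left(m \right)} = 2 m^{2}$ ($o{\left(m \right)} = 2 m m = 2 m^{2}$)
$I = -5734$
$f = - \frac{275}{5327}$ ($f = 1100 \left(- \frac{1}{21308}\right) = - \frac{275}{5327} \approx -0.051624$)
$o{\left(G \right)} + \left(f + I\right) = 2 \left(-86\right)^{2} - \frac{30545293}{5327} = 2 \cdot 7396 - \frac{30545293}{5327} = 14792 - \frac{30545293}{5327} = \frac{48251691}{5327}$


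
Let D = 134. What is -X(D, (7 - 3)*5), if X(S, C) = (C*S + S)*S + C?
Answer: -377096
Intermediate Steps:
X(S, C) = C + S*(S + C*S) (X(S, C) = (S + C*S)*S + C = S*(S + C*S) + C = C + S*(S + C*S))
-X(D, (7 - 3)*5) = -((7 - 3)*5 + 134² + ((7 - 3)*5)*134²) = -(4*5 + 17956 + (4*5)*17956) = -(20 + 17956 + 20*17956) = -(20 + 17956 + 359120) = -1*377096 = -377096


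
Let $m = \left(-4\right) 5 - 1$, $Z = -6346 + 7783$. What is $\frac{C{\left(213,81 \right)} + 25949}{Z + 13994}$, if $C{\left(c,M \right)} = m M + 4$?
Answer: $\frac{24252}{15431} \approx 1.5716$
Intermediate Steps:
$Z = 1437$
$m = -21$ ($m = -20 - 1 = -21$)
$C{\left(c,M \right)} = 4 - 21 M$ ($C{\left(c,M \right)} = - 21 M + 4 = 4 - 21 M$)
$\frac{C{\left(213,81 \right)} + 25949}{Z + 13994} = \frac{\left(4 - 1701\right) + 25949}{1437 + 13994} = \frac{\left(4 - 1701\right) + 25949}{15431} = \left(-1697 + 25949\right) \frac{1}{15431} = 24252 \cdot \frac{1}{15431} = \frac{24252}{15431}$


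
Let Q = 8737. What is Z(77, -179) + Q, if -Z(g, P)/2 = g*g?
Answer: -3121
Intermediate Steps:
Z(g, P) = -2*g² (Z(g, P) = -2*g*g = -2*g²)
Z(77, -179) + Q = -2*77² + 8737 = -2*5929 + 8737 = -11858 + 8737 = -3121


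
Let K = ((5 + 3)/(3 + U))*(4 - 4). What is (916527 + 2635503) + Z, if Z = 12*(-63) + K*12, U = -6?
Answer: 3551274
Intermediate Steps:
K = 0 (K = ((5 + 3)/(3 - 6))*(4 - 4) = (8/(-3))*0 = (8*(-⅓))*0 = -8/3*0 = 0)
Z = -756 (Z = 12*(-63) + 0*12 = -756 + 0 = -756)
(916527 + 2635503) + Z = (916527 + 2635503) - 756 = 3552030 - 756 = 3551274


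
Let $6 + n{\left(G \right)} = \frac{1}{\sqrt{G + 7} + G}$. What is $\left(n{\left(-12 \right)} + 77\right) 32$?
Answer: $\frac{338144}{149} - \frac{32 i \sqrt{5}}{149} \approx 2269.4 - 0.48023 i$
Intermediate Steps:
$n{\left(G \right)} = -6 + \frac{1}{G + \sqrt{7 + G}}$ ($n{\left(G \right)} = -6 + \frac{1}{\sqrt{G + 7} + G} = -6 + \frac{1}{\sqrt{7 + G} + G} = -6 + \frac{1}{G + \sqrt{7 + G}}$)
$\left(n{\left(-12 \right)} + 77\right) 32 = \left(\frac{1 - -72 - 6 \sqrt{7 - 12}}{-12 + \sqrt{7 - 12}} + 77\right) 32 = \left(\frac{1 + 72 - 6 \sqrt{-5}}{-12 + \sqrt{-5}} + 77\right) 32 = \left(\frac{1 + 72 - 6 i \sqrt{5}}{-12 + i \sqrt{5}} + 77\right) 32 = \left(\frac{73 - 6 i \sqrt{5}}{-12 + i \sqrt{5}} + 77\right) 32 = \left(77 + \frac{73 - 6 i \sqrt{5}}{-12 + i \sqrt{5}}\right) 32 = 2464 + \frac{32 \left(73 - 6 i \sqrt{5}\right)}{-12 + i \sqrt{5}}$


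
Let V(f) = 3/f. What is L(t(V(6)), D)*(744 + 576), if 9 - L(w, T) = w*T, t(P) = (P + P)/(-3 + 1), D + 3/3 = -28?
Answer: -7260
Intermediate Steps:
D = -29 (D = -1 - 28 = -29)
t(P) = -P (t(P) = (2*P)/(-2) = (2*P)*(-1/2) = -P)
L(w, T) = 9 - T*w (L(w, T) = 9 - w*T = 9 - T*w)
L(t(V(6)), D)*(744 + 576) = (9 - 1*(-29)*(-3/6))*(744 + 576) = (9 - 1*(-29)*(-3/6))*1320 = (9 - 1*(-29)*(-1*1/2))*1320 = (9 - 1*(-29)*(-1/2))*1320 = (9 - 29/2)*1320 = -11/2*1320 = -7260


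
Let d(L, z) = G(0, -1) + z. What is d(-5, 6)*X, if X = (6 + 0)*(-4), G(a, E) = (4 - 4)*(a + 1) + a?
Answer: -144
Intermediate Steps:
G(a, E) = a (G(a, E) = 0*(1 + a) + a = 0 + a = a)
d(L, z) = z (d(L, z) = 0 + z = z)
X = -24 (X = 6*(-4) = -24)
d(-5, 6)*X = 6*(-24) = -144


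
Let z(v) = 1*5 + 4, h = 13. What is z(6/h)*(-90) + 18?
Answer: -792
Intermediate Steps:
z(v) = 9 (z(v) = 5 + 4 = 9)
z(6/h)*(-90) + 18 = 9*(-90) + 18 = -810 + 18 = -792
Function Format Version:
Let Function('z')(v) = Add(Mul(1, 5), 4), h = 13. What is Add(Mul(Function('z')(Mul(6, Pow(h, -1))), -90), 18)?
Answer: -792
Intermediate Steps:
Function('z')(v) = 9 (Function('z')(v) = Add(5, 4) = 9)
Add(Mul(Function('z')(Mul(6, Pow(h, -1))), -90), 18) = Add(Mul(9, -90), 18) = Add(-810, 18) = -792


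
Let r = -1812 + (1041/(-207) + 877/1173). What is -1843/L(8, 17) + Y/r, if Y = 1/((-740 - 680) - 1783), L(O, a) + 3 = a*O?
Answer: -220642181969/15922631886 ≈ -13.857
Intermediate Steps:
L(O, a) = -3 + O*a (L(O, a) = -3 + a*O = -3 + O*a)
r = -710166/391 (r = -1812 + (1041*(-1/207) + 877*(1/1173)) = -1812 + (-347/69 + 877/1173) = -1812 - 1674/391 = -710166/391 ≈ -1816.3)
Y = -1/3203 (Y = 1/(-1420 - 1783) = 1/(-3203) = -1/3203 ≈ -0.00031221)
-1843/L(8, 17) + Y/r = -1843/(-3 + 8*17) - 1/(3203*(-710166/391)) = -1843/(-3 + 136) - 1/3203*(-391/710166) = -1843/133 + 391/2274661698 = -1843*1/133 + 391/2274661698 = -97/7 + 391/2274661698 = -220642181969/15922631886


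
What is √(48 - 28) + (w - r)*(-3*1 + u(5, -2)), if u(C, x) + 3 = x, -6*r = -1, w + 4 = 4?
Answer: 4/3 + 2*√5 ≈ 5.8055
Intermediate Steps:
w = 0 (w = -4 + 4 = 0)
r = ⅙ (r = -⅙*(-1) = ⅙ ≈ 0.16667)
u(C, x) = -3 + x
√(48 - 28) + (w - r)*(-3*1 + u(5, -2)) = √(48 - 28) + (0 - 1*⅙)*(-3*1 + (-3 - 2)) = √20 + (0 - ⅙)*(-3 - 5) = 2*√5 - ⅙*(-8) = 2*√5 + 4/3 = 4/3 + 2*√5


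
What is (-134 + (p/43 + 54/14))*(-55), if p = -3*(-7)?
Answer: 2146430/301 ≈ 7131.0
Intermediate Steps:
p = 21
(-134 + (p/43 + 54/14))*(-55) = (-134 + (21/43 + 54/14))*(-55) = (-134 + (21*(1/43) + 54*(1/14)))*(-55) = (-134 + (21/43 + 27/7))*(-55) = (-134 + 1308/301)*(-55) = -39026/301*(-55) = 2146430/301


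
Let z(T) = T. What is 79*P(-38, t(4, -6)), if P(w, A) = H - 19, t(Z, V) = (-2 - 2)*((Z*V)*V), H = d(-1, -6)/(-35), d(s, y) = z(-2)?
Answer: -52377/35 ≈ -1496.5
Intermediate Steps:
d(s, y) = -2
H = 2/35 (H = -2/(-35) = -2*(-1/35) = 2/35 ≈ 0.057143)
t(Z, V) = -4*Z*V² (t(Z, V) = -4*V*Z*V = -4*Z*V²)
P(w, A) = -663/35 (P(w, A) = 2/35 - 19 = -663/35)
79*P(-38, t(4, -6)) = 79*(-663/35) = -52377/35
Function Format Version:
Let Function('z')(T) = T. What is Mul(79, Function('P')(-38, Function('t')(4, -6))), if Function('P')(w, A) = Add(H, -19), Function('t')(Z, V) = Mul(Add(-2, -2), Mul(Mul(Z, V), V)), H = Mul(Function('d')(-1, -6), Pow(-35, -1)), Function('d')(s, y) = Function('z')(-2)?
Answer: Rational(-52377, 35) ≈ -1496.5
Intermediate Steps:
Function('d')(s, y) = -2
H = Rational(2, 35) (H = Mul(-2, Pow(-35, -1)) = Mul(-2, Rational(-1, 35)) = Rational(2, 35) ≈ 0.057143)
Function('t')(Z, V) = Mul(-4, Z, Pow(V, 2)) (Function('t')(Z, V) = Mul(-4, Mul(Mul(V, Z), V)) = Mul(-4, Mul(Z, Pow(V, 2))) = Mul(-4, Z, Pow(V, 2)))
Function('P')(w, A) = Rational(-663, 35) (Function('P')(w, A) = Add(Rational(2, 35), -19) = Rational(-663, 35))
Mul(79, Function('P')(-38, Function('t')(4, -6))) = Mul(79, Rational(-663, 35)) = Rational(-52377, 35)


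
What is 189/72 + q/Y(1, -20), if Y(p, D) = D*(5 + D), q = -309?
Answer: 319/200 ≈ 1.5950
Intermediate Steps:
189/72 + q/Y(1, -20) = 189/72 - 309*(-1/(20*(5 - 20))) = 189*(1/72) - 309/((-20*(-15))) = 21/8 - 309/300 = 21/8 - 309*1/300 = 21/8 - 103/100 = 319/200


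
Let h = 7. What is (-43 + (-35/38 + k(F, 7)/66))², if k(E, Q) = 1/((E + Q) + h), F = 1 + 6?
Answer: 334429733401/173369889 ≈ 1929.0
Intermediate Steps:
F = 7
k(E, Q) = 1/(7 + E + Q) (k(E, Q) = 1/((E + Q) + 7) = 1/(7 + E + Q))
(-43 + (-35/38 + k(F, 7)/66))² = (-43 + (-35/38 + 1/((7 + 7 + 7)*66)))² = (-43 + (-35*1/38 + (1/66)/21))² = (-43 + (-35/38 + (1/21)*(1/66)))² = (-43 + (-35/38 + 1/1386))² = (-43 - 12118/13167)² = (-578299/13167)² = 334429733401/173369889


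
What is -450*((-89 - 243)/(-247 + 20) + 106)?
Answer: -10977300/227 ≈ -48358.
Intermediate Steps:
-450*((-89 - 243)/(-247 + 20) + 106) = -450*(-332/(-227) + 106) = -450*(-332*(-1/227) + 106) = -450*(332/227 + 106) = -450*24394/227 = -10977300/227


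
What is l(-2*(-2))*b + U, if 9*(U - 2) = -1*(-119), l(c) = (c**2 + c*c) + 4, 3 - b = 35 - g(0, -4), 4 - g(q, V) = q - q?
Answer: -8935/9 ≈ -992.78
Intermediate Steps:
g(q, V) = 4 (g(q, V) = 4 - (q - q) = 4 - 1*0 = 4 + 0 = 4)
b = -28 (b = 3 - (35 - 1*4) = 3 - (35 - 4) = 3 - 1*31 = 3 - 31 = -28)
l(c) = 4 + 2*c**2 (l(c) = (c**2 + c**2) + 4 = 2*c**2 + 4 = 4 + 2*c**2)
U = 137/9 (U = 2 + (-1*(-119))/9 = 2 + (1/9)*119 = 2 + 119/9 = 137/9 ≈ 15.222)
l(-2*(-2))*b + U = (4 + 2*(-2*(-2))**2)*(-28) + 137/9 = (4 + 2*4**2)*(-28) + 137/9 = (4 + 2*16)*(-28) + 137/9 = (4 + 32)*(-28) + 137/9 = 36*(-28) + 137/9 = -1008 + 137/9 = -8935/9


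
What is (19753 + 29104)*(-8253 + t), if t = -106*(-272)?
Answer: 1005428203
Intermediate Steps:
t = 28832
(19753 + 29104)*(-8253 + t) = (19753 + 29104)*(-8253 + 28832) = 48857*20579 = 1005428203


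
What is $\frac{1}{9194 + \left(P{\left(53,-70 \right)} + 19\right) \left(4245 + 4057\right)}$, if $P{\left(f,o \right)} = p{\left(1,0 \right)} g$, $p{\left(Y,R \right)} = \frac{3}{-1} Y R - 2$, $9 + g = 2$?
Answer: $\frac{1}{283160} \approx 3.5316 \cdot 10^{-6}$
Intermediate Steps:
$g = -7$ ($g = -9 + 2 = -7$)
$p{\left(Y,R \right)} = -2 - 3 R Y$ ($p{\left(Y,R \right)} = 3 \left(-1\right) Y R - 2 = - 3 Y R - 2 = - 3 R Y - 2 = -2 - 3 R Y$)
$P{\left(f,o \right)} = 14$ ($P{\left(f,o \right)} = \left(-2 - 0 \cdot 1\right) \left(-7\right) = \left(-2 + 0\right) \left(-7\right) = \left(-2\right) \left(-7\right) = 14$)
$\frac{1}{9194 + \left(P{\left(53,-70 \right)} + 19\right) \left(4245 + 4057\right)} = \frac{1}{9194 + \left(14 + 19\right) \left(4245 + 4057\right)} = \frac{1}{9194 + 33 \cdot 8302} = \frac{1}{9194 + 273966} = \frac{1}{283160}$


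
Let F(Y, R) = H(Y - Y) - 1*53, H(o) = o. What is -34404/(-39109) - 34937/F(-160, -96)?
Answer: 1368174545/2072777 ≈ 660.07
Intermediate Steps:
F(Y, R) = -53 (F(Y, R) = (Y - Y) - 1*53 = 0 - 53 = -53)
-34404/(-39109) - 34937/F(-160, -96) = -34404/(-39109) - 34937/(-53) = -34404*(-1/39109) - 34937*(-1/53) = 34404/39109 + 34937/53 = 1368174545/2072777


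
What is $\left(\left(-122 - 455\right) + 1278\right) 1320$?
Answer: $925320$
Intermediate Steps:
$\left(\left(-122 - 455\right) + 1278\right) 1320 = \left(-577 + 1278\right) 1320 = 701 \cdot 1320 = 925320$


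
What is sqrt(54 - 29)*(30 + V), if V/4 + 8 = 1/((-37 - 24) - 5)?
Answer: -340/33 ≈ -10.303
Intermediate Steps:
V = -1058/33 (V = -32 + 4/((-37 - 24) - 5) = -32 + 4/(-61 - 5) = -32 + 4/(-66) = -32 + 4*(-1/66) = -32 - 2/33 = -1058/33 ≈ -32.061)
sqrt(54 - 29)*(30 + V) = sqrt(54 - 29)*(30 - 1058/33) = sqrt(25)*(-68/33) = 5*(-68/33) = -340/33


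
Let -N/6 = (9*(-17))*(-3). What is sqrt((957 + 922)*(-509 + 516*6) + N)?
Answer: sqrt(4858219) ≈ 2204.1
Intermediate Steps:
N = -2754 (N = -6*9*(-17)*(-3) = -(-918)*(-3) = -6*459 = -2754)
sqrt((957 + 922)*(-509 + 516*6) + N) = sqrt((957 + 922)*(-509 + 516*6) - 2754) = sqrt(1879*(-509 + 3096) - 2754) = sqrt(1879*2587 - 2754) = sqrt(4860973 - 2754) = sqrt(4858219)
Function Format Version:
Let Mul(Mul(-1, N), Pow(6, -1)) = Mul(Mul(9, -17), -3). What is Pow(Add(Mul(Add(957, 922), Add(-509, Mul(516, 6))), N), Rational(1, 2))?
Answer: Pow(4858219, Rational(1, 2)) ≈ 2204.1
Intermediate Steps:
N = -2754 (N = Mul(-6, Mul(Mul(9, -17), -3)) = Mul(-6, Mul(-153, -3)) = Mul(-6, 459) = -2754)
Pow(Add(Mul(Add(957, 922), Add(-509, Mul(516, 6))), N), Rational(1, 2)) = Pow(Add(Mul(Add(957, 922), Add(-509, Mul(516, 6))), -2754), Rational(1, 2)) = Pow(Add(Mul(1879, Add(-509, 3096)), -2754), Rational(1, 2)) = Pow(Add(Mul(1879, 2587), -2754), Rational(1, 2)) = Pow(Add(4860973, -2754), Rational(1, 2)) = Pow(4858219, Rational(1, 2))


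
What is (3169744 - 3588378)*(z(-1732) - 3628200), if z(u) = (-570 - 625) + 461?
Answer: 1519195156156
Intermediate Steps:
z(u) = -734 (z(u) = -1195 + 461 = -734)
(3169744 - 3588378)*(z(-1732) - 3628200) = (3169744 - 3588378)*(-734 - 3628200) = -418634*(-3628934) = 1519195156156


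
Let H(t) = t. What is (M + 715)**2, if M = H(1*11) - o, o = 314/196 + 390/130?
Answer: 4998065809/9604 ≈ 5.2042e+5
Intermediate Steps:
o = 451/98 (o = 314*(1/196) + 390*(1/130) = 157/98 + 3 = 451/98 ≈ 4.6020)
M = 627/98 (M = 1*11 - 1*451/98 = 11 - 451/98 = 627/98 ≈ 6.3980)
(M + 715)**2 = (627/98 + 715)**2 = (70697/98)**2 = 4998065809/9604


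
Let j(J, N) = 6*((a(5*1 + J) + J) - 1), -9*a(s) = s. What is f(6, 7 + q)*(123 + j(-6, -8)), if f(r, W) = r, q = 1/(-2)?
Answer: 490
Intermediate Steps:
a(s) = -s/9
q = -½ ≈ -0.50000
j(J, N) = -28/3 + 16*J/3 (j(J, N) = 6*((-(5*1 + J)/9 + J) - 1) = 6*((-(5 + J)/9 + J) - 1) = 6*(((-5/9 - J/9) + J) - 1) = 6*((-5/9 + 8*J/9) - 1) = 6*(-14/9 + 8*J/9) = -28/3 + 16*J/3)
f(6, 7 + q)*(123 + j(-6, -8)) = 6*(123 + (-28/3 + (16/3)*(-6))) = 6*(123 + (-28/3 - 32)) = 6*(123 - 124/3) = 6*(245/3) = 490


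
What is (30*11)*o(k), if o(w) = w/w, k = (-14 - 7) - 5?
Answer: 330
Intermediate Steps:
k = -26 (k = -21 - 5 = -26)
o(w) = 1
(30*11)*o(k) = (30*11)*1 = 330*1 = 330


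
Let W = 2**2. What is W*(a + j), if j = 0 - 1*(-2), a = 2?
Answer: 16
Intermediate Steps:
W = 4
j = 2 (j = 0 + 2 = 2)
W*(a + j) = 4*(2 + 2) = 4*4 = 16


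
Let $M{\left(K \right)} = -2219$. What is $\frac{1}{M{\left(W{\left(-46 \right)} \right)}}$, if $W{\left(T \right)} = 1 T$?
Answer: $- \frac{1}{2219} \approx -0.00045065$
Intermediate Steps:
$W{\left(T \right)} = T$
$\frac{1}{M{\left(W{\left(-46 \right)} \right)}} = \frac{1}{-2219} = - \frac{1}{2219}$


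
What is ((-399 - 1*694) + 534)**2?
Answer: 312481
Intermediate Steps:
((-399 - 1*694) + 534)**2 = ((-399 - 694) + 534)**2 = (-1093 + 534)**2 = (-559)**2 = 312481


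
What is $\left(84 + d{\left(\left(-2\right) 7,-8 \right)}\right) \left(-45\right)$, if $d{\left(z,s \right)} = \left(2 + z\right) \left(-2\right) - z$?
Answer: $-5490$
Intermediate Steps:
$d{\left(z,s \right)} = -4 - 3 z$ ($d{\left(z,s \right)} = \left(-4 - 2 z\right) - z = -4 - 3 z$)
$\left(84 + d{\left(\left(-2\right) 7,-8 \right)}\right) \left(-45\right) = \left(84 - \left(4 + 3 \left(\left(-2\right) 7\right)\right)\right) \left(-45\right) = \left(84 - -38\right) \left(-45\right) = \left(84 + \left(-4 + 42\right)\right) \left(-45\right) = \left(84 + 38\right) \left(-45\right) = 122 \left(-45\right) = -5490$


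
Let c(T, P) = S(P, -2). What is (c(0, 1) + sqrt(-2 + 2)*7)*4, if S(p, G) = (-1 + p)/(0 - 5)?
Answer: 0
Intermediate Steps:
S(p, G) = 1/5 - p/5 (S(p, G) = (-1 + p)/(-5) = (-1 + p)*(-1/5) = 1/5 - p/5)
c(T, P) = 1/5 - P/5
(c(0, 1) + sqrt(-2 + 2)*7)*4 = ((1/5 - 1/5*1) + sqrt(-2 + 2)*7)*4 = ((1/5 - 1/5) + sqrt(0)*7)*4 = (0 + 0*7)*4 = (0 + 0)*4 = 0*4 = 0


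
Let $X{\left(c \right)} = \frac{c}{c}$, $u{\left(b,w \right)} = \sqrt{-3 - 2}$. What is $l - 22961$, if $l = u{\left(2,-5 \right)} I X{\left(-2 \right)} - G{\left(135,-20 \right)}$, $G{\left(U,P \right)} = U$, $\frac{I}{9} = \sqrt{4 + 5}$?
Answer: $-23096 + 27 i \sqrt{5} \approx -23096.0 + 60.374 i$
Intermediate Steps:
$u{\left(b,w \right)} = i \sqrt{5}$ ($u{\left(b,w \right)} = \sqrt{-5} = i \sqrt{5}$)
$X{\left(c \right)} = 1$
$I = 27$ ($I = 9 \sqrt{4 + 5} = 9 \sqrt{9} = 9 \cdot 3 = 27$)
$l = -135 + 27 i \sqrt{5}$ ($l = i \sqrt{5} \cdot 27 \cdot 1 - 135 = 27 i \sqrt{5} \cdot 1 - 135 = 27 i \sqrt{5} - 135 = -135 + 27 i \sqrt{5} \approx -135.0 + 60.374 i$)
$l - 22961 = \left(-135 + 27 i \sqrt{5}\right) - 22961 = -23096 + 27 i \sqrt{5}$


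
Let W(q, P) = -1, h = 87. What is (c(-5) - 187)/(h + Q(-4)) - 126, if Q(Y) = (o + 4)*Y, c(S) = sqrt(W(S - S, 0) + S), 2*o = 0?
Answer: -9133/71 + I*sqrt(6)/71 ≈ -128.63 + 0.0345*I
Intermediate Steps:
o = 0 (o = (1/2)*0 = 0)
c(S) = sqrt(-1 + S)
Q(Y) = 4*Y (Q(Y) = (0 + 4)*Y = 4*Y)
(c(-5) - 187)/(h + Q(-4)) - 126 = (sqrt(-1 - 5) - 187)/(87 + 4*(-4)) - 126 = (sqrt(-6) - 187)/(87 - 16) - 126 = (I*sqrt(6) - 187)/71 - 126 = (-187 + I*sqrt(6))*(1/71) - 126 = (-187/71 + I*sqrt(6)/71) - 126 = -9133/71 + I*sqrt(6)/71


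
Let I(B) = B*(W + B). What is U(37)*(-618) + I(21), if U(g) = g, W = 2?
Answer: -22383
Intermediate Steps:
I(B) = B*(2 + B)
U(37)*(-618) + I(21) = 37*(-618) + 21*(2 + 21) = -22866 + 21*23 = -22866 + 483 = -22383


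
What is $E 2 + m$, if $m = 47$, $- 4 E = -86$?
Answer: $90$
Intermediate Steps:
$E = \frac{43}{2}$ ($E = \left(- \frac{1}{4}\right) \left(-86\right) = \frac{43}{2} \approx 21.5$)
$E 2 + m = \frac{43}{2} \cdot 2 + 47 = 43 + 47 = 90$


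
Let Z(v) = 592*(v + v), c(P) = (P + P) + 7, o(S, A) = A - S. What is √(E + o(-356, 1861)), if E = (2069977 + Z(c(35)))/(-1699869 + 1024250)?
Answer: √20622734691718/96517 ≈ 47.051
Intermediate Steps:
c(P) = 7 + 2*P (c(P) = 2*P + 7 = 7 + 2*P)
Z(v) = 1184*v (Z(v) = 592*(2*v) = 1184*v)
E = -308735/96517 (E = (2069977 + 1184*(7 + 2*35))/(-1699869 + 1024250) = (2069977 + 1184*(7 + 70))/(-675619) = (2069977 + 1184*77)*(-1/675619) = (2069977 + 91168)*(-1/675619) = 2161145*(-1/675619) = -308735/96517 ≈ -3.1988)
√(E + o(-356, 1861)) = √(-308735/96517 + (1861 - 1*(-356))) = √(-308735/96517 + (1861 + 356)) = √(-308735/96517 + 2217) = √(213669454/96517) = √20622734691718/96517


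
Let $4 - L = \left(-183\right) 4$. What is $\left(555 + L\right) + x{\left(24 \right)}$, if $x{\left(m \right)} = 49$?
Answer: $1340$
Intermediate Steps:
$L = 736$ ($L = 4 - \left(-183\right) 4 = 4 - -732 = 4 + 732 = 736$)
$\left(555 + L\right) + x{\left(24 \right)} = \left(555 + 736\right) + 49 = 1291 + 49 = 1340$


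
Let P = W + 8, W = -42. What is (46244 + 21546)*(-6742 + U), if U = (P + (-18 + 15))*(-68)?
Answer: -286480540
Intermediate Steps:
P = -34 (P = -42 + 8 = -34)
U = 2516 (U = (-34 + (-18 + 15))*(-68) = (-34 - 3)*(-68) = -37*(-68) = 2516)
(46244 + 21546)*(-6742 + U) = (46244 + 21546)*(-6742 + 2516) = 67790*(-4226) = -286480540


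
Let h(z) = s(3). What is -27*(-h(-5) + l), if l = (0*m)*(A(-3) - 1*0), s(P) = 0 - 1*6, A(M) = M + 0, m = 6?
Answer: -162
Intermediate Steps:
A(M) = M
s(P) = -6 (s(P) = 0 - 6 = -6)
h(z) = -6
l = 0 (l = (0*6)*(-3 - 1*0) = 0*(-3 + 0) = 0*(-3) = 0)
-27*(-h(-5) + l) = -27*(-1*(-6) + 0) = -27*(6 + 0) = -27*6 = -162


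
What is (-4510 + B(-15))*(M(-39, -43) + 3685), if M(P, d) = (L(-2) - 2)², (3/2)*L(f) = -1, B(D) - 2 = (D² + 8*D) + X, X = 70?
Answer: -143981257/9 ≈ -1.5998e+7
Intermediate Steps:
B(D) = 72 + D² + 8*D (B(D) = 2 + ((D² + 8*D) + 70) = 2 + (70 + D² + 8*D) = 72 + D² + 8*D)
L(f) = -⅔ (L(f) = (⅔)*(-1) = -⅔)
M(P, d) = 64/9 (M(P, d) = (-⅔ - 2)² = (-8/3)² = 64/9)
(-4510 + B(-15))*(M(-39, -43) + 3685) = (-4510 + (72 + (-15)² + 8*(-15)))*(64/9 + 3685) = (-4510 + (72 + 225 - 120))*(33229/9) = (-4510 + 177)*(33229/9) = -4333*33229/9 = -143981257/9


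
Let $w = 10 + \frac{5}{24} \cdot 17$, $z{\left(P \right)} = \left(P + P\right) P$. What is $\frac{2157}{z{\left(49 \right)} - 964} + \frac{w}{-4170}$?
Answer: $\frac{21462521}{38410704} \approx 0.55876$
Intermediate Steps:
$z{\left(P \right)} = 2 P^{2}$ ($z{\left(P \right)} = 2 P P = 2 P^{2}$)
$w = \frac{325}{24}$ ($w = 10 + 5 \cdot \frac{1}{24} \cdot 17 = 10 + \frac{5}{24} \cdot 17 = 10 + \frac{85}{24} = \frac{325}{24} \approx 13.542$)
$\frac{2157}{z{\left(49 \right)} - 964} + \frac{w}{-4170} = \frac{2157}{2 \cdot 49^{2} - 964} + \frac{325}{24 \left(-4170\right)} = \frac{2157}{2 \cdot 2401 - 964} + \frac{325}{24} \left(- \frac{1}{4170}\right) = \frac{2157}{4802 - 964} - \frac{65}{20016} = \frac{2157}{3838} - \frac{65}{20016} = \frac{21462521}{38410704}$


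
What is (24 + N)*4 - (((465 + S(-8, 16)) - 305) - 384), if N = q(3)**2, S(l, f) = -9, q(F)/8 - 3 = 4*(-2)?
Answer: 6729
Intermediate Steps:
q(F) = -40 (q(F) = 24 + 8*(4*(-2)) = 24 + 8*(-8) = 24 - 64 = -40)
N = 1600 (N = (-40)**2 = 1600)
(24 + N)*4 - (((465 + S(-8, 16)) - 305) - 384) = (24 + 1600)*4 - (((465 - 9) - 305) - 384) = 1624*4 - ((456 - 305) - 384) = 6496 - (151 - 384) = 6496 - 1*(-233) = 6496 + 233 = 6729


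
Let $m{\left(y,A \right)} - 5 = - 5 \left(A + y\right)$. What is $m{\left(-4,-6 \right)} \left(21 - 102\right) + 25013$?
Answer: $20558$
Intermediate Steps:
$m{\left(y,A \right)} = 5 - 5 A - 5 y$ ($m{\left(y,A \right)} = 5 - 5 \left(A + y\right) = 5 - \left(5 A + 5 y\right) = 5 - 5 A - 5 y$)
$m{\left(-4,-6 \right)} \left(21 - 102\right) + 25013 = \left(5 - -30 - -20\right) \left(21 - 102\right) + 25013 = \left(5 + 30 + 20\right) \left(-81\right) + 25013 = 55 \left(-81\right) + 25013 = -4455 + 25013 = 20558$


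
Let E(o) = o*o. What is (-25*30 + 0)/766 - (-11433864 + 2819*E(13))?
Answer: 4196704124/383 ≈ 1.0957e+7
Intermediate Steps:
E(o) = o**2
(-25*30 + 0)/766 - (-11433864 + 2819*E(13)) = (-25*30 + 0)/766 - 2819/(1/(-4056 + 13**2)) = (-750 + 0)*(1/766) - 2819/(1/(-4056 + 169)) = -750*1/766 - 2819/(1/(-3887)) = -375/383 - 2819/(-1/3887) = -375/383 - 2819*(-3887) = -375/383 + 10957453 = 4196704124/383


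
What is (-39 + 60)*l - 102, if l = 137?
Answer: 2775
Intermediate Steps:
(-39 + 60)*l - 102 = (-39 + 60)*137 - 102 = 21*137 - 102 = 2877 - 102 = 2775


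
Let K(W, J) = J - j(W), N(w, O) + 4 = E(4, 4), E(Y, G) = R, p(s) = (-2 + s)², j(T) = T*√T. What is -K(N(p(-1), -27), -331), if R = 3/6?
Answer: 331 - 7*I*√14/4 ≈ 331.0 - 6.5479*I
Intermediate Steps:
j(T) = T^(3/2)
R = ½ (R = 3*(⅙) = ½ ≈ 0.50000)
E(Y, G) = ½
N(w, O) = -7/2 (N(w, O) = -4 + ½ = -7/2)
K(W, J) = J - W^(3/2)
-K(N(p(-1), -27), -331) = -(-331 - (-7/2)^(3/2)) = -(-331 - (-7)*I*√14/4) = -(-331 + 7*I*√14/4) = 331 - 7*I*√14/4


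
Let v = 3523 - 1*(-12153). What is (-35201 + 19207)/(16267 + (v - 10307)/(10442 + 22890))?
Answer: -41008616/41709001 ≈ -0.98321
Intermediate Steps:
v = 15676 (v = 3523 + 12153 = 15676)
(-35201 + 19207)/(16267 + (v - 10307)/(10442 + 22890)) = (-35201 + 19207)/(16267 + (15676 - 10307)/(10442 + 22890)) = -15994/(16267 + 5369/33332) = -15994/(16267 + 5369*(1/33332)) = -15994/(16267 + 413/2564) = -15994/41709001/2564 = -15994*2564/41709001 = -41008616/41709001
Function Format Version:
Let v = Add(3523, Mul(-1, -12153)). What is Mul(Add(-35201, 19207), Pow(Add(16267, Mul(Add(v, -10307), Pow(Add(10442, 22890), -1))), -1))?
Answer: Rational(-41008616, 41709001) ≈ -0.98321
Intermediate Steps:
v = 15676 (v = Add(3523, 12153) = 15676)
Mul(Add(-35201, 19207), Pow(Add(16267, Mul(Add(v, -10307), Pow(Add(10442, 22890), -1))), -1)) = Mul(Add(-35201, 19207), Pow(Add(16267, Mul(Add(15676, -10307), Pow(Add(10442, 22890), -1))), -1)) = Mul(-15994, Pow(Add(16267, Mul(5369, Pow(33332, -1))), -1)) = Mul(-15994, Pow(Add(16267, Mul(5369, Rational(1, 33332))), -1)) = Mul(-15994, Pow(Add(16267, Rational(413, 2564)), -1)) = Mul(-15994, Pow(Rational(41709001, 2564), -1)) = Mul(-15994, Rational(2564, 41709001)) = Rational(-41008616, 41709001)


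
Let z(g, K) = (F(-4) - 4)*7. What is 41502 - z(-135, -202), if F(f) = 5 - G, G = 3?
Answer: 41516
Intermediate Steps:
F(f) = 2 (F(f) = 5 - 1*3 = 5 - 3 = 2)
z(g, K) = -14 (z(g, K) = (2 - 4)*7 = -2*7 = -14)
41502 - z(-135, -202) = 41502 - 1*(-14) = 41502 + 14 = 41516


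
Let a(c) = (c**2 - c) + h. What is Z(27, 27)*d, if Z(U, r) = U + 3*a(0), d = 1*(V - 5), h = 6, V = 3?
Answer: -90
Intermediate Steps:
d = -2 (d = 1*(3 - 5) = 1*(-2) = -2)
a(c) = 6 + c**2 - c (a(c) = (c**2 - c) + 6 = 6 + c**2 - c)
Z(U, r) = 18 + U (Z(U, r) = U + 3*(6 + 0**2 - 1*0) = U + 3*(6 + 0 + 0) = U + 3*6 = U + 18 = 18 + U)
Z(27, 27)*d = (18 + 27)*(-2) = 45*(-2) = -90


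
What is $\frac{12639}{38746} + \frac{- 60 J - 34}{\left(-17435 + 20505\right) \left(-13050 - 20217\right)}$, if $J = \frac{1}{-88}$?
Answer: $\frac{14199002871419}{43528286656140} \approx 0.3262$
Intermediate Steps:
$J = - \frac{1}{88} \approx -0.011364$
$\frac{12639}{38746} + \frac{- 60 J - 34}{\left(-17435 + 20505\right) \left(-13050 - 20217\right)} = \frac{12639}{38746} + \frac{\left(-60\right) \left(- \frac{1}{88}\right) - 34}{\left(-17435 + 20505\right) \left(-13050 - 20217\right)} = 12639 \cdot \frac{1}{38746} + \frac{\frac{15}{22} - 34}{3070 \left(-33267\right)} = \frac{12639}{38746} - \frac{733}{22 \left(-102129690\right)} = \frac{12639}{38746} - - \frac{733}{2246853180} = \frac{12639}{38746} + \frac{733}{2246853180} = \frac{14199002871419}{43528286656140}$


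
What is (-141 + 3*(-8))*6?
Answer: -990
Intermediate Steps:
(-141 + 3*(-8))*6 = (-141 - 24)*6 = -165*6 = -990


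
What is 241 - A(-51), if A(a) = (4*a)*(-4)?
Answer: -575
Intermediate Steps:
A(a) = -16*a
241 - A(-51) = 241 - (-16)*(-51) = 241 - 1*816 = 241 - 816 = -575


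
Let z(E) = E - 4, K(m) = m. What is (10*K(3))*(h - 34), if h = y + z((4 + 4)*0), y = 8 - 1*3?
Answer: -990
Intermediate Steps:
z(E) = -4 + E
y = 5 (y = 8 - 3 = 5)
h = 1 (h = 5 + (-4 + (4 + 4)*0) = 5 + (-4 + 8*0) = 5 + (-4 + 0) = 5 - 4 = 1)
(10*K(3))*(h - 34) = (10*3)*(1 - 34) = 30*(-33) = -990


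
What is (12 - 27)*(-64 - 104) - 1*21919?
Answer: -19399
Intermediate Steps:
(12 - 27)*(-64 - 104) - 1*21919 = -15*(-168) - 21919 = 2520 - 21919 = -19399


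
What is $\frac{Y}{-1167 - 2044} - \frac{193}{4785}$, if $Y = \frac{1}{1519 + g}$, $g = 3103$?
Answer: $- \frac{2864364491}{71015342970} \approx -0.040334$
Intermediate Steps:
$Y = \frac{1}{4622}$ ($Y = \frac{1}{1519 + 3103} = \frac{1}{4622} \approx 0.00021636$)
$\frac{Y}{-1167 - 2044} - \frac{193}{4785} = \frac{1}{4622 \left(-1167 - 2044\right)} - \frac{193}{4785} = \frac{1}{4622 \left(-3211\right)} - \frac{193}{4785} = \frac{1}{4622} \left(- \frac{1}{3211}\right) - \frac{193}{4785} = - \frac{1}{14841242} - \frac{193}{4785} = - \frac{2864364491}{71015342970}$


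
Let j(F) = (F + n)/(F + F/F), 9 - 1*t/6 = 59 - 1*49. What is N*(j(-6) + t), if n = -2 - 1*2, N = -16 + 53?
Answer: -148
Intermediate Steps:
N = 37
n = -4 (n = -2 - 2 = -4)
t = -6 (t = 54 - 6*(59 - 1*49) = 54 - 6*(59 - 49) = 54 - 6*10 = 54 - 60 = -6)
j(F) = (-4 + F)/(1 + F) (j(F) = (F - 4)/(F + F/F) = (-4 + F)/(F + 1) = (-4 + F)/(1 + F))
N*(j(-6) + t) = 37*((-4 - 6)/(1 - 6) - 6) = 37*(-10/(-5) - 6) = 37*(-⅕*(-10) - 6) = 37*(2 - 6) = 37*(-4) = -148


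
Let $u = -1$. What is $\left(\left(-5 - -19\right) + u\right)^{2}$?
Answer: $169$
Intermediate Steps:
$\left(\left(-5 - -19\right) + u\right)^{2} = \left(\left(-5 - -19\right) - 1\right)^{2} = \left(\left(-5 + 19\right) - 1\right)^{2} = \left(14 - 1\right)^{2} = 13^{2} = 169$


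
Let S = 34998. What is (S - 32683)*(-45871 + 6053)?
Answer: -92178670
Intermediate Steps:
(S - 32683)*(-45871 + 6053) = (34998 - 32683)*(-45871 + 6053) = 2315*(-39818) = -92178670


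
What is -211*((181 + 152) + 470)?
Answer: -169433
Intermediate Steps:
-211*((181 + 152) + 470) = -211*(333 + 470) = -211*803 = -169433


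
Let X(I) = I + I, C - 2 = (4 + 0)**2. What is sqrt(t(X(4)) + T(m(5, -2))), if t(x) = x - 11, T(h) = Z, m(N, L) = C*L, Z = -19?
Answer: I*sqrt(22) ≈ 4.6904*I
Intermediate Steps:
C = 18 (C = 2 + (4 + 0)**2 = 2 + 4**2 = 2 + 16 = 18)
m(N, L) = 18*L
T(h) = -19
X(I) = 2*I
t(x) = -11 + x
sqrt(t(X(4)) + T(m(5, -2))) = sqrt((-11 + 2*4) - 19) = sqrt((-11 + 8) - 19) = sqrt(-3 - 19) = sqrt(-22) = I*sqrt(22)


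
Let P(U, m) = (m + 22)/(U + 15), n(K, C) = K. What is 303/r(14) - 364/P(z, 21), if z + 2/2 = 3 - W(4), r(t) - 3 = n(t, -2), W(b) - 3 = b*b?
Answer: 25405/731 ≈ 34.754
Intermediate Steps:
W(b) = 3 + b² (W(b) = 3 + b*b = 3 + b²)
r(t) = 3 + t
z = -17 (z = -1 + (3 - (3 + 4²)) = -1 + (3 - (3 + 16)) = -1 + (3 - 1*19) = -1 + (3 - 19) = -1 - 16 = -17)
P(U, m) = (22 + m)/(15 + U)
303/r(14) - 364/P(z, 21) = 303/(3 + 14) - 364*(15 - 17)/(22 + 21) = 303/17 - 364/(43/(-2)) = 303*(1/17) - 364/((-½*43)) = 303/17 - 364/(-43/2) = 303/17 - 364*(-2/43) = 303/17 + 728/43 = 25405/731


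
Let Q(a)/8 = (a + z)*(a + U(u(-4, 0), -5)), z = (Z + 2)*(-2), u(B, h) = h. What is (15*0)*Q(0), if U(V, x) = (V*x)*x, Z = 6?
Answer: 0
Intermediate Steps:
U(V, x) = V*x**2
z = -16 (z = (6 + 2)*(-2) = 8*(-2) = -16)
Q(a) = 8*a*(-16 + a) (Q(a) = 8*((a - 16)*(a + 0*(-5)**2)) = 8*((-16 + a)*(a + 0*25)) = 8*((-16 + a)*(a + 0)) = 8*((-16 + a)*a) = 8*(a*(-16 + a)) = 8*a*(-16 + a))
(15*0)*Q(0) = (15*0)*(8*0*(-16 + 0)) = 0*(8*0*(-16)) = 0*0 = 0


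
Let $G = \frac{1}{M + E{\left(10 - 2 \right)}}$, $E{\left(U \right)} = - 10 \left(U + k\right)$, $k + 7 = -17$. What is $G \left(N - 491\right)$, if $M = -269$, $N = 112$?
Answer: $\frac{379}{109} \approx 3.4771$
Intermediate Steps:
$k = -24$ ($k = -7 - 17 = -24$)
$E{\left(U \right)} = 240 - 10 U$ ($E{\left(U \right)} = - 10 \left(U - 24\right) = - 10 \left(-24 + U\right) = 240 - 10 U$)
$G = - \frac{1}{109}$ ($G = \frac{1}{-269 + \left(240 - 10 \left(10 - 2\right)\right)} = \frac{1}{-269 + \left(240 - 80\right)} = \frac{1}{-269 + 160} = \frac{1}{-109} = - \frac{1}{109} \approx -0.0091743$)
$G \left(N - 491\right) = - \frac{112 - 491}{109} = \left(- \frac{1}{109}\right) \left(-379\right) = \frac{379}{109}$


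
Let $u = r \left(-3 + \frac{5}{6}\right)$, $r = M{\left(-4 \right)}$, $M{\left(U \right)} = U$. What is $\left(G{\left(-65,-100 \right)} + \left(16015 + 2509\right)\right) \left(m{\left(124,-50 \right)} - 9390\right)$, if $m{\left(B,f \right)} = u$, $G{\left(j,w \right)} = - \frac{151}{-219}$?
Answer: $- \frac{114177590608}{657} \approx -1.7379 \cdot 10^{8}$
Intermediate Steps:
$G{\left(j,w \right)} = \frac{151}{219}$ ($G{\left(j,w \right)} = \left(-151\right) \left(- \frac{1}{219}\right) = \frac{151}{219}$)
$r = -4$
$u = \frac{26}{3}$ ($u = - 4 \left(-3 + \frac{5}{6}\right) = \left(-4\right) \left(- \frac{13}{6}\right) = \frac{26}{3} \approx 8.6667$)
$m{\left(B,f \right)} = \frac{26}{3}$
$\left(G{\left(-65,-100 \right)} + \left(16015 + 2509\right)\right) \left(m{\left(124,-50 \right)} - 9390\right) = \left(\frac{151}{219} + \left(16015 + 2509\right)\right) \left(\frac{26}{3} - 9390\right) = \left(\frac{151}{219} + 18524\right) \left(- \frac{28144}{3}\right) = \frac{4056907}{219} \left(- \frac{28144}{3}\right) = - \frac{114177590608}{657}$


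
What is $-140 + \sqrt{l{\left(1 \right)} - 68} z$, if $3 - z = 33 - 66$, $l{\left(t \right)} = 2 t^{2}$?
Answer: $-140 + 36 i \sqrt{66} \approx -140.0 + 292.47 i$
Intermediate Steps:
$z = 36$ ($z = 3 - \left(33 - 66\right) = 3 - -33 = 3 + 33 = 36$)
$-140 + \sqrt{l{\left(1 \right)} - 68} z = -140 + \sqrt{2 \cdot 1^{2} - 68} \cdot 36 = -140 + \sqrt{2 \cdot 1 - 68} \cdot 36 = -140 + \sqrt{2 - 68} \cdot 36 = -140 + \sqrt{-66} \cdot 36 = -140 + i \sqrt{66} \cdot 36 = -140 + 36 i \sqrt{66}$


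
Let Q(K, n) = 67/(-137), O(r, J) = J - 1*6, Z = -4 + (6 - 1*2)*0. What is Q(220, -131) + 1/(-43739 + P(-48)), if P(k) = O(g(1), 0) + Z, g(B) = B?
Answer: -2931320/5993613 ≈ -0.48907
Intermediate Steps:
Z = -4 (Z = -4 + (6 - 2)*0 = -4 + 4*0 = -4 + 0 = -4)
O(r, J) = -6 + J (O(r, J) = J - 6 = -6 + J)
Q(K, n) = -67/137 (Q(K, n) = 67*(-1/137) = -67/137)
P(k) = -10 (P(k) = (-6 + 0) - 4 = -6 - 4 = -10)
Q(220, -131) + 1/(-43739 + P(-48)) = -67/137 + 1/(-43739 - 10) = -67/137 + 1/(-43749) = -67/137 - 1/43749 = -2931320/5993613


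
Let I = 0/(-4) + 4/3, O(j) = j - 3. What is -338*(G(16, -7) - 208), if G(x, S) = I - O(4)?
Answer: 210574/3 ≈ 70191.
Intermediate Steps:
O(j) = -3 + j
I = 4/3 (I = 0*(-¼) + 4*(⅓) = 0 + 4/3 = 4/3 ≈ 1.3333)
G(x, S) = ⅓ (G(x, S) = 4/3 - (-3 + 4) = 4/3 - 1*1 = 4/3 - 1 = ⅓)
-338*(G(16, -7) - 208) = -338*(⅓ - 208) = -338*(-623/3) = 210574/3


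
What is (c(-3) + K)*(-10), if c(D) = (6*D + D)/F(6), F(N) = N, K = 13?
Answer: -95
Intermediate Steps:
c(D) = 7*D/6 (c(D) = (6*D + D)/6 = (7*D)*(⅙) = 7*D/6)
(c(-3) + K)*(-10) = ((7/6)*(-3) + 13)*(-10) = (-7/2 + 13)*(-10) = (19/2)*(-10) = -95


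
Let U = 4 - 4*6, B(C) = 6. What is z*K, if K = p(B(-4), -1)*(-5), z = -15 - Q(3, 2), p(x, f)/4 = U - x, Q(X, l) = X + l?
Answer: -10400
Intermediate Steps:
U = -20 (U = 4 - 24 = -20)
p(x, f) = -80 - 4*x (p(x, f) = 4*(-20 - x) = -80 - 4*x)
z = -20 (z = -15 - (3 + 2) = -15 - 1*5 = -15 - 5 = -20)
K = 520 (K = (-80 - 4*6)*(-5) = (-80 - 24)*(-5) = -104*(-5) = 520)
z*K = -20*520 = -10400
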